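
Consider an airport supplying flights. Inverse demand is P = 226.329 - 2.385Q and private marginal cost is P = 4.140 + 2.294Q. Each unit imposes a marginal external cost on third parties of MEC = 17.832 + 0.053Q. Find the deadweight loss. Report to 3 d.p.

DWL = 43.752

Market equilibrium (private): 4.140 + 2.294Q = 226.329 - 2.385Q → Q_m = 47.4864.
Social marginal cost = private MC + MEC = 21.972 + 2.347Q.
Set SMC = demand: 21.972 + 2.347Q = 226.329 - 2.385Q → Q* = 43.1862.
The loss is the area between SMC and demand from Q* to Q_m; with linear curves that's a triangle of height MEC(Q_m).
DWL = ½ × 4.3002 × 20.3488 = 43.7520.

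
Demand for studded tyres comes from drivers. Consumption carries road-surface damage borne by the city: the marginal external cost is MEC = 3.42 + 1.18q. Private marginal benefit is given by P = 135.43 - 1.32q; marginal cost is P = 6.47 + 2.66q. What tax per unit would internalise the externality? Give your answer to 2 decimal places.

Social marginal benefit = demand − MEC = 132.01 - 2.50q.
Set SMB = MC: 132.01 - 2.50q = 6.47 + 2.66q → q* = 24.3295.
The Pigouvian tax equals MEC at q*: 3.42 + 1.18×24.3295 = 32.1288.

tax = 32.13 per unit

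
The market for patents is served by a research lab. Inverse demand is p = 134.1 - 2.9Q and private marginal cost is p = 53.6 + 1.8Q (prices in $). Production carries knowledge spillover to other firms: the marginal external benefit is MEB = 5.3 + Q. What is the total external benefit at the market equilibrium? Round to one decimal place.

$237.5

Market equilibrium (private): 53.6 + 1.8Q = 134.1 - 2.9Q → Q_m = 17.1277.
Total external benefit = ∫₀^{Q_m} (5.3 + 1.0Q) dQ = 5.3×17.1277 + ½×1.0×17.1277² = 237.4559.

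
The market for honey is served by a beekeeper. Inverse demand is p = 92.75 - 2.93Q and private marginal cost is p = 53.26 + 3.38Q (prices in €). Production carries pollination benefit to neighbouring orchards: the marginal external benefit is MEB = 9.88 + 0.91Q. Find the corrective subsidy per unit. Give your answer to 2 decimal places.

Social marginal cost = private MC − MEB = 43.38 + 2.47Q.
Set SMC = demand: 43.38 + 2.47Q = 92.75 - 2.93Q → Q* = 9.1426.
The Pigouvian subsidy equals MEB at Q*: 9.88 + 0.91×9.1426 = 18.1998.

subsidy = €18.20 per unit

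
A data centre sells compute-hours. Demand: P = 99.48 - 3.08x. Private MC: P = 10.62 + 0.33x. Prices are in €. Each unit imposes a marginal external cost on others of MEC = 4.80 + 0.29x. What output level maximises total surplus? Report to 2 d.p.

x* = 22.72

Social marginal cost = private MC + MEC = 15.42 + 0.62x.
Set SMC = demand: 15.42 + 0.62x = 99.48 - 3.08x → x* = 22.7189.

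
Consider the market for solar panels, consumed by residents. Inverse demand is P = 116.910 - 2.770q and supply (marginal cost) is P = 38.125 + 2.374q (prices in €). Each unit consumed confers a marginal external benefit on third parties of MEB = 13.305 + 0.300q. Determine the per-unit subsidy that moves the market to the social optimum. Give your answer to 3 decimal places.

Social marginal benefit = demand + MEB = 130.215 - 2.470q.
Set SMB = MC: 130.215 - 2.470q = 38.125 + 2.374q → q* = 19.0111.
The Pigouvian subsidy equals MEB at q*: 13.305 + 0.300×19.0111 = 19.0083.

subsidy = €19.008 per unit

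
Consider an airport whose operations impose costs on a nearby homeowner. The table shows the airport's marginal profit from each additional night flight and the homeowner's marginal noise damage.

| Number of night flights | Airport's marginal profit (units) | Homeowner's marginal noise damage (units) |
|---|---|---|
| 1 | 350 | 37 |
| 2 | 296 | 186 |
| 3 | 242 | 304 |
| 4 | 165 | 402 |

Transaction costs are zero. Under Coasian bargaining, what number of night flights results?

2

Bargaining reaches the level where marginal profit last exceeds marginal noise damage.
That holds through level 2 (296 ≥ 186) but not at 3 (242 < 304).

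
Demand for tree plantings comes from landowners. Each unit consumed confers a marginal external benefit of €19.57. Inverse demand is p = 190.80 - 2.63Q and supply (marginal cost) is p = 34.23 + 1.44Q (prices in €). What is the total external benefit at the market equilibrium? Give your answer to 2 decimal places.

€752.84

Market equilibrium (private): 34.23 + 1.44Q = 190.80 - 2.63Q → Q_m = 38.4693.
Total external benefit = MEB × Q_m = 19.57 × 38.4693 = 752.8442.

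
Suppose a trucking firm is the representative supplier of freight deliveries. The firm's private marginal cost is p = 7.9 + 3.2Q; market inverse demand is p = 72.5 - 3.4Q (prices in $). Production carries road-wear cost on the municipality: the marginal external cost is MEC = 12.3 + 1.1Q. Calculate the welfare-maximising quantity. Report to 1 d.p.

Social marginal cost = private MC + MEC = 20.2 + 4.3Q.
Set SMC = demand: 20.2 + 4.3Q = 72.5 - 3.4Q → Q* = 6.7922.

Q* = 6.8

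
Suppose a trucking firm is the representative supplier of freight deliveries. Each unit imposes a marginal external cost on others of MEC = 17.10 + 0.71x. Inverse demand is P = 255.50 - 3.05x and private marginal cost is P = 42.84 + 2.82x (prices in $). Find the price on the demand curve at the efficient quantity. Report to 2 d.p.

Social marginal cost = private MC + MEC = 59.94 + 3.53x.
Set SMC = demand: 59.94 + 3.53x = 255.50 - 3.05x → x* = 29.7204.
Consumer price on the demand curve at x*: 255.50 − 3.05×29.7204 = 164.8528.

P = $164.85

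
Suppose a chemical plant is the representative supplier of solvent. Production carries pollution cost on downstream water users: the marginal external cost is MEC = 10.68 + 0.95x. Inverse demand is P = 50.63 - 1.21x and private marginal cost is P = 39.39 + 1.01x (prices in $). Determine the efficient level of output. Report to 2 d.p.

x* = 0.18

Social marginal cost = private MC + MEC = 50.07 + 1.96x.
Set SMC = demand: 50.07 + 1.96x = 50.63 - 1.21x → x* = 0.1767.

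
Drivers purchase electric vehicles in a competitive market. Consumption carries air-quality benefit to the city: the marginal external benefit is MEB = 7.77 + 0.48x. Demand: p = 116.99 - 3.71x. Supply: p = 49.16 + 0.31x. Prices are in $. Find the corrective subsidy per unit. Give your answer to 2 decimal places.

subsidy = $18.02 per unit

Social marginal benefit = demand + MEB = 124.76 - 3.23x.
Set SMB = MC: 124.76 - 3.23x = 49.16 + 0.31x → x* = 21.3559.
The Pigouvian subsidy equals MEB at x*: 7.77 + 0.48×21.3559 = 18.0208.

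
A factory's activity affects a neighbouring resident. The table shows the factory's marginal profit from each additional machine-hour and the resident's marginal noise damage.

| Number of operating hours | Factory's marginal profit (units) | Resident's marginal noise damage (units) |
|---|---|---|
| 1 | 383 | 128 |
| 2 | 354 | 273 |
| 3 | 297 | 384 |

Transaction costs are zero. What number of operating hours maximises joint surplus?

2

Bargaining reaches the level where marginal profit last exceeds marginal noise damage.
That holds through level 2 (354 ≥ 273) but not at 3 (297 < 384).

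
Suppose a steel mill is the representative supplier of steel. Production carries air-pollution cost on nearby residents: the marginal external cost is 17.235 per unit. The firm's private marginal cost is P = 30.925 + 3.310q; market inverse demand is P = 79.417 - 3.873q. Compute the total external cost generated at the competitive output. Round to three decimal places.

Market equilibrium (private): 30.925 + 3.310q = 79.417 - 3.873q → q_m = 6.7509.
Total external cost = MEC × q_m = 17.235 × 6.7509 = 116.3518.

116.352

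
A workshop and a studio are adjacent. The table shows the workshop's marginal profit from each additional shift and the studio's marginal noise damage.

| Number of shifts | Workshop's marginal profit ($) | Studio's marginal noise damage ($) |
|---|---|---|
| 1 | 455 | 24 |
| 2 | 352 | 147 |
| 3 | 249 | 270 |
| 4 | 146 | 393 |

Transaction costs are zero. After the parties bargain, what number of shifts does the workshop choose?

2

Bargaining reaches the level where marginal profit last exceeds marginal noise damage.
That holds through level 2 (352 ≥ 147) but not at 3 (249 < 270).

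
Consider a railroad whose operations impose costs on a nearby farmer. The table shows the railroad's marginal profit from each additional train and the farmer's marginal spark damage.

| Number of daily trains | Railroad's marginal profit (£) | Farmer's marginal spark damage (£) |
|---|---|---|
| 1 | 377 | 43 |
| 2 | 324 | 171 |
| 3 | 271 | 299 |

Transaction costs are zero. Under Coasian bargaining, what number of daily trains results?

Bargaining reaches the level where marginal profit last exceeds marginal spark damage.
That holds through level 2 (324 ≥ 171) but not at 3 (271 < 299).

2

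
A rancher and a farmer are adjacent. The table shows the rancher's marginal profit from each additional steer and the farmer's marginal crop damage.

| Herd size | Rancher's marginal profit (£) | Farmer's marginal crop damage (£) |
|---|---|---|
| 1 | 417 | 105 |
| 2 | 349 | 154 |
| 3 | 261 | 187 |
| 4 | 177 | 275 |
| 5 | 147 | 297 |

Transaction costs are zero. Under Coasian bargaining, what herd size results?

Bargaining reaches the level where marginal profit last exceeds marginal crop damage.
That holds through level 3 (261 ≥ 187) but not at 4 (177 < 275).

3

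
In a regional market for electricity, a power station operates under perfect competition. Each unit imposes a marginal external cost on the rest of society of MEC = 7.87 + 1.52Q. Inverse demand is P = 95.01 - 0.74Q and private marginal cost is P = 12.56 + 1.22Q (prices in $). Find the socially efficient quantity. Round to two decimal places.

Q* = 21.43

Social marginal cost = private MC + MEC = 20.43 + 2.74Q.
Set SMC = demand: 20.43 + 2.74Q = 95.01 - 0.74Q → Q* = 21.4310.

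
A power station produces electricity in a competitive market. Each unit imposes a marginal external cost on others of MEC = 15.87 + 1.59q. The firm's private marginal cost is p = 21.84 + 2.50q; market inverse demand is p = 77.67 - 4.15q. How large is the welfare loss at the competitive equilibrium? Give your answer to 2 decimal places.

DWL = 51.80

Market equilibrium (private): 21.84 + 2.50q = 77.67 - 4.15q → q_m = 8.3955.
Social marginal cost = private MC + MEC = 37.71 + 4.09q.
Set SMC = demand: 37.71 + 4.09q = 77.67 - 4.15q → q* = 4.8495.
The welfare-loss triangle has base |q_m − q*| and height MEC(q_m) (the vertical gap between SMC and demand is zero at q* and MEC at q_m).
DWL = ½ × 3.5460 × 29.2188 = 51.8049.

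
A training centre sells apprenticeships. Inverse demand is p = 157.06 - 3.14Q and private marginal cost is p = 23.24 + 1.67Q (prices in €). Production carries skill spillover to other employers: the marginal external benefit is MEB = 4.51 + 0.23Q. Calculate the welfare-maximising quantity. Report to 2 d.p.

Social marginal cost = private MC − MEB = 18.73 + 1.44Q.
Set SMC = demand: 18.73 + 1.44Q = 157.06 - 3.14Q → Q* = 30.2031.

Q* = 30.20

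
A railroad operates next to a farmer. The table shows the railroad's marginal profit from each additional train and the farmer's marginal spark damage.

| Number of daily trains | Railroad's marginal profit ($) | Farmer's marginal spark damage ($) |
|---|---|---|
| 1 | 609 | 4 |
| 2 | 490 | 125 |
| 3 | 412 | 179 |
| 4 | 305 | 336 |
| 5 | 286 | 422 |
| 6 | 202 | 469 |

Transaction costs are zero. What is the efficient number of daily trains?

3

Bargaining reaches the level where marginal profit last exceeds marginal spark damage.
That holds through level 3 (412 ≥ 179) but not at 4 (305 < 336).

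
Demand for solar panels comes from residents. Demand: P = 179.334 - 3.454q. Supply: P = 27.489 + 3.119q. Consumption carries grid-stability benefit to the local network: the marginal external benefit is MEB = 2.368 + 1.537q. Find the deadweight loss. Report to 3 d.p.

DWL = 142.424

Market equilibrium (private): 27.489 + 3.119q = 179.334 - 3.454q → q_m = 23.1013.
Social marginal benefit = demand + MEB = 181.702 - 1.917q.
Set SMB = MC: 181.702 - 1.917q = 27.489 + 3.119q → q* = 30.6221.
Height of the DWL triangle at q_m is SMB(q_m) − MC(q_m) = MEB(q_m) = 37.8747.
DWL = ½ × 7.5208 × 37.8747 = 142.4240.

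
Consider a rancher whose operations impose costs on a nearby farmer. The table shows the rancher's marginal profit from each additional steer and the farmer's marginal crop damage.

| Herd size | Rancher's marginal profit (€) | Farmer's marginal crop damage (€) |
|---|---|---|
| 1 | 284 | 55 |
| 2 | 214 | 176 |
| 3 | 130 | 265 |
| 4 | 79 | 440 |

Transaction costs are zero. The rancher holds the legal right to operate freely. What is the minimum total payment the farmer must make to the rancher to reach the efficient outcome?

€209

Left alone the rancher would choose level 4 (marginal profit stays positive).
Efficient level: k* = 2 (marginal profit ≥ marginal crop damage through 2).
The farmer must at least cover the rancher's forgone profit from cutting 4→2: 130 + 79 = 209.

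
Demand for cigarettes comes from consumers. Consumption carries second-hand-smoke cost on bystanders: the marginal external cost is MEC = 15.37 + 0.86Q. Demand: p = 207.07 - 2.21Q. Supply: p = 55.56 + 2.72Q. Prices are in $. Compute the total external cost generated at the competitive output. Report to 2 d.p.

$878.48

Market equilibrium (private): 55.56 + 2.72Q = 207.07 - 2.21Q → Q_m = 30.7323.
Total external cost = ∫₀^{Q_m} (15.37 + 0.86Q) dQ = 15.37×30.7323 + ½×0.86×30.7323² = 878.4794.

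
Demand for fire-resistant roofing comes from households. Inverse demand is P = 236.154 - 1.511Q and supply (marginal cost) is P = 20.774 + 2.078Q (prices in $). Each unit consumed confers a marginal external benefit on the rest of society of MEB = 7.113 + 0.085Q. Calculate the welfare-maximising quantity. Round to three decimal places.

Q* = 63.497

Social marginal benefit = demand + MEB = 243.267 - 1.426Q.
Set SMB = MC: 243.267 - 1.426Q = 20.774 + 2.078Q → Q* = 63.4969.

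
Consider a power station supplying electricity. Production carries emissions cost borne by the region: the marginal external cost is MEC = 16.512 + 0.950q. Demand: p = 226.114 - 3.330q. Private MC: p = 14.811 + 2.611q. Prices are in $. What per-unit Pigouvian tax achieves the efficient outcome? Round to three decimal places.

Social marginal cost = private MC + MEC = 31.323 + 3.561q.
Set SMC = demand: 31.323 + 3.561q = 226.114 - 3.330q → q* = 28.2675.
The Pigouvian tax equals MEC at q*: 16.512 + 0.950×28.2675 = 43.3661.

tax = $43.366 per unit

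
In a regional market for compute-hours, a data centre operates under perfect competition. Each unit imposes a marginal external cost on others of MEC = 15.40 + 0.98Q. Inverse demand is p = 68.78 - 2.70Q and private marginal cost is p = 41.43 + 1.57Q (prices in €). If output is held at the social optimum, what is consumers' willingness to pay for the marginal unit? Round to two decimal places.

P = €62.63

Social marginal cost = private MC + MEC = 56.83 + 2.55Q.
Set SMC = demand: 56.83 + 2.55Q = 68.78 - 2.70Q → Q* = 2.2762.
Consumer price on the demand curve at Q*: 68.78 − 2.70×2.2762 = 62.6343.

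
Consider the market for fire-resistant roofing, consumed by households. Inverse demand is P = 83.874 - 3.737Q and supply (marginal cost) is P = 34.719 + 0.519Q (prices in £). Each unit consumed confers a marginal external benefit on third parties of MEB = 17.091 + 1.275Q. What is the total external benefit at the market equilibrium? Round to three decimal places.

Market equilibrium (private): 34.719 + 0.519Q = 83.874 - 3.737Q → Q_m = 11.5496.
Total external benefit = ∫₀^{Q_m} (17.091 + 1.275Q) dQ = 17.091×11.5496 + ½×1.275×11.5496² = 282.4324.

£282.432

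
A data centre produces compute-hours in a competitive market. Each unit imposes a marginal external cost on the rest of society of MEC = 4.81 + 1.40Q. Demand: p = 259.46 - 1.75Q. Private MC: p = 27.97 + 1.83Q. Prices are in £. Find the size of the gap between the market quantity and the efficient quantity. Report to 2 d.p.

Market equilibrium (private): 27.97 + 1.83Q = 259.46 - 1.75Q → Q_m = 64.6620.
Social marginal cost = private MC + MEC = 32.78 + 3.23Q.
Set SMC = demand: 32.78 + 3.23Q = 259.46 - 1.75Q → Q* = 45.5181.
Gap = |64.6620 − 45.5181| = 19.1439.

19.14 units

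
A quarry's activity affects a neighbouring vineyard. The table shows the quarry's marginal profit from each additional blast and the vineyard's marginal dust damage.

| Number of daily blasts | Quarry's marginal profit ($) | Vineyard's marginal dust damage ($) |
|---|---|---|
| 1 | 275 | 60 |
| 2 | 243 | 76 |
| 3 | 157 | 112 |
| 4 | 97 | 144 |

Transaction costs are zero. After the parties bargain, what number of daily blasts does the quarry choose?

Bargaining reaches the level where marginal profit last exceeds marginal dust damage.
That holds through level 3 (157 ≥ 112) but not at 4 (97 < 144).

3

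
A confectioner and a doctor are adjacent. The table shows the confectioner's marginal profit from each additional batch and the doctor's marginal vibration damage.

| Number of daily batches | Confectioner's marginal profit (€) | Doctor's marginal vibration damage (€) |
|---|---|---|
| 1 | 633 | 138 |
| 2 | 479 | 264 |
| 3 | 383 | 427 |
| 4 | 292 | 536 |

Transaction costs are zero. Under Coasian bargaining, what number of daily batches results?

Bargaining reaches the level where marginal profit last exceeds marginal vibration damage.
That holds through level 2 (479 ≥ 264) but not at 3 (383 < 427).

2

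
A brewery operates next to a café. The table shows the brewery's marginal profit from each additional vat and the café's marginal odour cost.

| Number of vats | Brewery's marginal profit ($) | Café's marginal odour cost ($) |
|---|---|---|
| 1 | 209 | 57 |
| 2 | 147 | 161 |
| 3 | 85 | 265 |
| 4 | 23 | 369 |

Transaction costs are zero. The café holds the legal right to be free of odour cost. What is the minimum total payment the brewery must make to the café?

$57

Efficient level: marginal profit ≥ marginal odour cost through level 1, so k* = 1.
With the café holding the right, the brewery must at least compensate total damage at k*: 57 = 57.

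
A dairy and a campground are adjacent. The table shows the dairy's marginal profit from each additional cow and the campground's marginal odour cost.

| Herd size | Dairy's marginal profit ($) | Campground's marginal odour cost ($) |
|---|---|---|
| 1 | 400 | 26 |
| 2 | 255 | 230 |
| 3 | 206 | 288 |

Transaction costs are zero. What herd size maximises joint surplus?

Bargaining reaches the level where marginal profit last exceeds marginal odour cost.
That holds through level 2 (255 ≥ 230) but not at 3 (206 < 288).

2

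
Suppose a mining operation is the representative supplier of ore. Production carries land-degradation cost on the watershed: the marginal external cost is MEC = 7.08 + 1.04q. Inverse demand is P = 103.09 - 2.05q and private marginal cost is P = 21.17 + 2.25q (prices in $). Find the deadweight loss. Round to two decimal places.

DWL = $67.72

Market equilibrium (private): 21.17 + 2.25q = 103.09 - 2.05q → q_m = 19.0512.
Social marginal cost = private MC + MEC = 28.25 + 3.29q.
Set SMC = demand: 28.25 + 3.29q = 103.09 - 2.05q → q* = 14.0150.
Height of the DWL triangle at q_m is SMC(q_m) − demand(q_m) = MEC(q_m) = 26.8932.
DWL = ½ × 5.0362 × 26.8932 = 67.7198.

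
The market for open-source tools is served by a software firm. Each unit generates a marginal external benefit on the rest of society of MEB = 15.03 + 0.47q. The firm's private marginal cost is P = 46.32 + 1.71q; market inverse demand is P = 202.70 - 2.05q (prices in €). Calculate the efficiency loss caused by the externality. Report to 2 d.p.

Market equilibrium (private): 46.32 + 1.71q = 202.70 - 2.05q → q_m = 41.5904.
Social marginal cost = private MC − MEB = 31.29 + 1.24q.
Set SMC = demand: 31.29 + 1.24q = 202.70 - 2.05q → q* = 52.1003.
The welfare-loss triangle has base |q_m − q*| and height MEB(q_m) (the vertical gap between SMC and demand is zero at q* and MEB at q_m).
DWL = ½ × 10.5099 × 34.5775 = 181.7030.

DWL = €181.70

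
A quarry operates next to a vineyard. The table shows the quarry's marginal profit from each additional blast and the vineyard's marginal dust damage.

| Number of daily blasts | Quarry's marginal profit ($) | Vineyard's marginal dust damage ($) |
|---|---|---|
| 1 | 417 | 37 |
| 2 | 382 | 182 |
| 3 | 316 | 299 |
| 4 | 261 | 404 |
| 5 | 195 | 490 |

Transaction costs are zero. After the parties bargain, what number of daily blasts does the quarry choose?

3

Bargaining reaches the level where marginal profit last exceeds marginal dust damage.
That holds through level 3 (316 ≥ 299) but not at 4 (261 < 404).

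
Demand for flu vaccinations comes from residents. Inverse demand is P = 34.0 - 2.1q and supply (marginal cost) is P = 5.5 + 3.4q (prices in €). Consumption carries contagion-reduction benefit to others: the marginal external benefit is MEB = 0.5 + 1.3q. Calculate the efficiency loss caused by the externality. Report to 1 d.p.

Market equilibrium (private): 5.5 + 3.4q = 34.0 - 2.1q → q_m = 5.1818.
Social marginal benefit = demand + MEB = 34.5 - 0.8q.
Set SMB = MC: 34.5 - 0.8q = 5.5 + 3.4q → q* = 6.9048.
Between q* and q_m the wedge SMB − MC runs linearly from 0 to MEB(q_m), so the loss is a triangle.
DWL = ½ × 1.7230 × 7.2364 = 6.2342.

DWL = €6.2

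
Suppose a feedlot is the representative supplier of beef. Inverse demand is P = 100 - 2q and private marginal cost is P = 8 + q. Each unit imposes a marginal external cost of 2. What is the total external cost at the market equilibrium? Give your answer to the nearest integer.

Market equilibrium (private): 8 + q = 100 - 2q → q_m = 30.6667.
Total external cost = MEC × q_m = 2 × 30.6667 = 61.3334.

61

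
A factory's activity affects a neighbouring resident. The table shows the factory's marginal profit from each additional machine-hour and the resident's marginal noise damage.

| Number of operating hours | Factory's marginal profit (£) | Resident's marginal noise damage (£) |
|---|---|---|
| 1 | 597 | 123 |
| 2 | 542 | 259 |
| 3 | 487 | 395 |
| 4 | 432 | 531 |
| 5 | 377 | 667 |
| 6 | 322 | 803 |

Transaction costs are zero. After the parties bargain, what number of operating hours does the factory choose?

Bargaining reaches the level where marginal profit last exceeds marginal noise damage.
That holds through level 3 (487 ≥ 395) but not at 4 (432 < 531).

3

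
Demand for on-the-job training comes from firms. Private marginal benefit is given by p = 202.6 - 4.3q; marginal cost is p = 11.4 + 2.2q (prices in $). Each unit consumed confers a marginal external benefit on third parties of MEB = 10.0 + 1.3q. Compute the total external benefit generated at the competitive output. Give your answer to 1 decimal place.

Market equilibrium (private): 11.4 + 2.2q = 202.6 - 4.3q → q_m = 29.4154.
Total external benefit = ∫₀^{q_m} (10.0 + 1.3q) dq = 10.0×29.4154 + ½×1.3×29.4154² = 856.5767.

$856.6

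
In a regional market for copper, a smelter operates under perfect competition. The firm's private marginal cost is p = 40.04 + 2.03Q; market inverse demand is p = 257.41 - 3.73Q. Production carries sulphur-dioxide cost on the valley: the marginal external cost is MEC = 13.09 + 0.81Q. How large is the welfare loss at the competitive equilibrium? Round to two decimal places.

Market equilibrium (private): 40.04 + 2.03Q = 257.41 - 3.73Q → Q_m = 37.7378.
Social marginal cost = private MC + MEC = 53.13 + 2.84Q.
Set SMC = demand: 53.13 + 2.84Q = 257.41 - 3.73Q → Q* = 31.0928.
The loss is the area between SMC and demand from Q* to Q_m; with linear curves that's a triangle of height MEC(Q_m).
DWL = ½ × 6.6450 × 43.6577 = 145.0527.

DWL = 145.05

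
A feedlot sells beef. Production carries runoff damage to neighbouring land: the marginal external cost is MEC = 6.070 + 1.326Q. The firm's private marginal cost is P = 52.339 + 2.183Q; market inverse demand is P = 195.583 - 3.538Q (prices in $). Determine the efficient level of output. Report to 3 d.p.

Social marginal cost = private MC + MEC = 58.409 + 3.509Q.
Set SMC = demand: 58.409 + 3.509Q = 195.583 - 3.538Q → Q* = 19.4656.

Q* = 19.466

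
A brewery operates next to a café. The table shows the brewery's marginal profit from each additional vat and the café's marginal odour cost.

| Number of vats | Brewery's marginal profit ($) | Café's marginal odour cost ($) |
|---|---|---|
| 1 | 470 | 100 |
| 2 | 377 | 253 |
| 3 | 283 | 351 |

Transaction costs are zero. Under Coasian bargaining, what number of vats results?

2

Bargaining reaches the level where marginal profit last exceeds marginal odour cost.
That holds through level 2 (377 ≥ 253) but not at 3 (283 < 351).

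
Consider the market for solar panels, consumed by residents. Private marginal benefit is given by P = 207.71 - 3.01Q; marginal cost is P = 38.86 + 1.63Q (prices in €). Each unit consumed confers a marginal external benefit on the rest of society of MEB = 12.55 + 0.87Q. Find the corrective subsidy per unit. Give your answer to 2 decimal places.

subsidy = €54.41 per unit

Social marginal benefit = demand + MEB = 220.26 - 2.14Q.
Set SMB = MC: 220.26 - 2.14Q = 38.86 + 1.63Q → Q* = 48.1167.
The Pigouvian subsidy equals MEB at Q*: 12.55 + 0.87×48.1167 = 54.4115.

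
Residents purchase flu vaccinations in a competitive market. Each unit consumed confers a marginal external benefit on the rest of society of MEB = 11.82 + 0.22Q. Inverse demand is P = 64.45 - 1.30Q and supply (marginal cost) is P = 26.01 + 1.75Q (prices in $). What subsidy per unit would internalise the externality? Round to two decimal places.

Social marginal benefit = demand + MEB = 76.27 - 1.08Q.
Set SMB = MC: 76.27 - 1.08Q = 26.01 + 1.75Q → Q* = 17.7597.
The Pigouvian subsidy equals MEB at Q*: 11.82 + 0.22×17.7597 = 15.7271.

subsidy = $15.73 per unit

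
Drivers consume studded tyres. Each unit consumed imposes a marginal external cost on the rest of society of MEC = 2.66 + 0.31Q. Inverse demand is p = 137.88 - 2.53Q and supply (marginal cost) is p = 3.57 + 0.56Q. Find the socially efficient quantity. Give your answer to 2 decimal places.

Q* = 38.72

Social marginal benefit = demand − MEC = 135.22 - 2.84Q.
Set SMB = MC: 135.22 - 2.84Q = 3.57 + 0.56Q → Q* = 38.7206.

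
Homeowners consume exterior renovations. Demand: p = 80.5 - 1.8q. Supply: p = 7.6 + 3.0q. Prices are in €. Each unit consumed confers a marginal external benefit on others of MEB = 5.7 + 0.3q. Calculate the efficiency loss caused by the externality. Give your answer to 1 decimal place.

DWL = €11.7

Market equilibrium (private): 7.6 + 3.0q = 80.5 - 1.8q → q_m = 15.1875.
Social marginal benefit = demand + MEB = 86.2 - 1.5q.
Set SMB = MC: 86.2 - 1.5q = 7.6 + 3.0q → q* = 17.4667.
Between q* and q_m the wedge SMB − MC runs linearly from 0 to MEB(q_m), so the loss is a triangle.
DWL = ½ × 2.2792 × 10.2563 = 11.6881.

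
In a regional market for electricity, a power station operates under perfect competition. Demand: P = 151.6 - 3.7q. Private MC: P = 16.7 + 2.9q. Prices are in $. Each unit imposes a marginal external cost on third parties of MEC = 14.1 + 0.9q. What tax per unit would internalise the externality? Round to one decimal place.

tax = $28.6 per unit

Social marginal cost = private MC + MEC = 30.8 + 3.8q.
Set SMC = demand: 30.8 + 3.8q = 151.6 - 3.7q → q* = 16.1067.
The Pigouvian tax equals MEC at q*: 14.1 + 0.9×16.1067 = 28.5960.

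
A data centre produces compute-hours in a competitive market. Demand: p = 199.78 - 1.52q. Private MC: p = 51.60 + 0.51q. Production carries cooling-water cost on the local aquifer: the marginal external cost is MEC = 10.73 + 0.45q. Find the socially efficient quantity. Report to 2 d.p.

Social marginal cost = private MC + MEC = 62.33 + 0.96q.
Set SMC = demand: 62.33 + 0.96q = 199.78 - 1.52q → q* = 55.4234.

q* = 55.42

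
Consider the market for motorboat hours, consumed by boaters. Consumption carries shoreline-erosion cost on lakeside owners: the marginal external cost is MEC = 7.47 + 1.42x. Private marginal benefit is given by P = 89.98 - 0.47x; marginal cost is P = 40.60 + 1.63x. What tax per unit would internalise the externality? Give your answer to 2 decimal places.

tax = 24.38 per unit

Social marginal benefit = demand − MEC = 82.51 - 1.89x.
Set SMB = MC: 82.51 - 1.89x = 40.60 + 1.63x → x* = 11.9063.
The Pigouvian tax equals MEC at x*: 7.47 + 1.42×11.9063 = 24.3769.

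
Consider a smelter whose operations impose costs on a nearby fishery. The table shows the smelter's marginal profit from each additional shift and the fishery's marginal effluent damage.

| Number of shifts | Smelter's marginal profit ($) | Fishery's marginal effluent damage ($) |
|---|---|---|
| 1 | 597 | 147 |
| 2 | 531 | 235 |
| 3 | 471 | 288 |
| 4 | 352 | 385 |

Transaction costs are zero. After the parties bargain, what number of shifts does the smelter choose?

3

Bargaining reaches the level where marginal profit last exceeds marginal effluent damage.
That holds through level 3 (471 ≥ 288) but not at 4 (352 < 385).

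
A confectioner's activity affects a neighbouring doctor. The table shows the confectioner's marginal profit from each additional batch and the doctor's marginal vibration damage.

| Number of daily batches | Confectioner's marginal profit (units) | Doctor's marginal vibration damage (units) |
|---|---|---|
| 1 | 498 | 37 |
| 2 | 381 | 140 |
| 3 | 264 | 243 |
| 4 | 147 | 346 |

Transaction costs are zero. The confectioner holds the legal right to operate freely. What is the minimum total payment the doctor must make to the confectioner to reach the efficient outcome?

Left alone the confectioner would choose level 4 (marginal profit stays positive).
Efficient level: k* = 3 (marginal profit ≥ marginal vibration damage through 3).
The doctor must at least cover the confectioner's forgone profit from cutting 4→3: 147 = 147.

147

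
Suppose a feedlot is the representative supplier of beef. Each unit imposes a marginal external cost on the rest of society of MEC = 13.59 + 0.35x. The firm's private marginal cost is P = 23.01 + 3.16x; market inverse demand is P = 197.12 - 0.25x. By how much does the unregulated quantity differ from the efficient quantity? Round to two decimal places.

Market equilibrium (private): 23.01 + 3.16x = 197.12 - 0.25x → x_m = 51.0587.
Social marginal cost = private MC + MEC = 36.60 + 3.51x.
Set SMC = demand: 36.60 + 3.51x = 197.12 - 0.25x → x* = 42.6915.
Gap = |51.0587 − 42.6915| = 8.3672.

8.37 units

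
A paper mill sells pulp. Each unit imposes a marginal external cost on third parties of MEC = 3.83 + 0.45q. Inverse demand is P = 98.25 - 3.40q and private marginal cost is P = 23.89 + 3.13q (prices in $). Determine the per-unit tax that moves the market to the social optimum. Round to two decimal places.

tax = $8.38 per unit

Social marginal cost = private MC + MEC = 27.72 + 3.58q.
Set SMC = demand: 27.72 + 3.58q = 98.25 - 3.40q → q* = 10.1046.
The Pigouvian tax equals MEC at q*: 3.83 + 0.45×10.1046 = 8.3771.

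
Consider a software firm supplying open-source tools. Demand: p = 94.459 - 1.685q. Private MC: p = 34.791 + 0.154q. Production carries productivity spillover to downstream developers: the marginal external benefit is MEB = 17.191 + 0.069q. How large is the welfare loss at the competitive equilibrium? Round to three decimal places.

Market equilibrium (private): 34.791 + 0.154q = 94.459 - 1.685q → q_m = 32.4459.
Social marginal cost = private MC − MEB = 17.600 + 0.085q.
Set SMC = demand: 17.600 + 0.085q = 94.459 - 1.685q → q* = 43.4232.
Height of the DWL triangle at q_m is demand(q_m) − SMC(q_m) = MEB(q_m) = 19.4298.
DWL = ½ × 10.9773 × 19.4298 = 106.6434.

DWL = 106.643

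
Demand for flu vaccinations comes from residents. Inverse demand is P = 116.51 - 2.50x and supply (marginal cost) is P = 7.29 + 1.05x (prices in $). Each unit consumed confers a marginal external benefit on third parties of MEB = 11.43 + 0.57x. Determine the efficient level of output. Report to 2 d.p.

x* = 40.49

Social marginal benefit = demand + MEB = 127.94 - 1.93x.
Set SMB = MC: 127.94 - 1.93x = 7.29 + 1.05x → x* = 40.4866.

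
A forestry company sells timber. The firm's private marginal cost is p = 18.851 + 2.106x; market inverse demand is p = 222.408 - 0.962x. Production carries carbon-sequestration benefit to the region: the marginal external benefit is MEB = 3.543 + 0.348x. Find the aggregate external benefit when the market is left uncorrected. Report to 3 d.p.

Market equilibrium (private): 18.851 + 2.106x = 222.408 - 0.962x → x_m = 66.3484.
Total external benefit = ∫₀^{x_m} (3.543 + 0.348x) dx = 3.543×66.3484 + ½×0.348×66.3484² = 1001.0396.

1001.040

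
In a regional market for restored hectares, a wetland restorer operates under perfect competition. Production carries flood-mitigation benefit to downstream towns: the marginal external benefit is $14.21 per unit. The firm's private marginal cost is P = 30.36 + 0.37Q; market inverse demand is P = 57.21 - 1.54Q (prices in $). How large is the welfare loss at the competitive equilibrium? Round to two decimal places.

DWL = $52.86

Market equilibrium (private): 30.36 + 0.37Q = 57.21 - 1.54Q → Q_m = 14.0576.
Social marginal cost = private MC − MEB = 16.15 + 0.37Q.
Set SMC = demand: 16.15 + 0.37Q = 57.21 - 1.54Q → Q* = 21.4974.
Between Q* and Q_m the wedge demand − SMC runs linearly from 0 to MEB(Q_m), so the loss is a triangle.
DWL = ½ × 7.4398 × 14.2100 = 52.8598.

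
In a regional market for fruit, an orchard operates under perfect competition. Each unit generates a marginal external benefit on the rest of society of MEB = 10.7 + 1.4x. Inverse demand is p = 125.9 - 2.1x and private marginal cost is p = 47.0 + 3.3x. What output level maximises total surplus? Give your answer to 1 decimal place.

Social marginal cost = private MC − MEB = 36.3 + 1.9x.
Set SMC = demand: 36.3 + 1.9x = 125.9 - 2.1x → x* = 22.4000.

x* = 22.4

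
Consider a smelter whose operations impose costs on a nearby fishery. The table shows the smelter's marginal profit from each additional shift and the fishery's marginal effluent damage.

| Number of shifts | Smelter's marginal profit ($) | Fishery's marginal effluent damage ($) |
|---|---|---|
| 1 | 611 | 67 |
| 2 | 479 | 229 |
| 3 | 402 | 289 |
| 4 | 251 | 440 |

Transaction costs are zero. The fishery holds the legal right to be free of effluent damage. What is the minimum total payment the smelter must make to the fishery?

$585

Efficient level: marginal profit ≥ marginal effluent damage through level 3, so k* = 3.
With the fishery holding the right, the smelter must at least compensate total damage at k*: 67 + 229 + 289 = 585.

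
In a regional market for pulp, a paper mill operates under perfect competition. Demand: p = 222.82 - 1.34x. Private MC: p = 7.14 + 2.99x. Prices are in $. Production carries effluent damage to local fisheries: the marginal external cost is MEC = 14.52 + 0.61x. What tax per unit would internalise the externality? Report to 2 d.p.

tax = $39.36 per unit

Social marginal cost = private MC + MEC = 21.66 + 3.60x.
Set SMC = demand: 21.66 + 3.60x = 222.82 - 1.34x → x* = 40.7206.
The Pigouvian tax equals MEC at x*: 14.52 + 0.61×40.7206 = 39.3596.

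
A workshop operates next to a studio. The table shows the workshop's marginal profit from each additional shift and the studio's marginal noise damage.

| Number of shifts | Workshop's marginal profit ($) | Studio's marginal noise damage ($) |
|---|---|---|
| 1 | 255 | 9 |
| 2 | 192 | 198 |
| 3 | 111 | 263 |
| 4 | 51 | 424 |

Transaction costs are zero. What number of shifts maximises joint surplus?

Bargaining reaches the level where marginal profit last exceeds marginal noise damage.
That holds through level 1 (255 ≥ 9) but not at 2 (192 < 198).

1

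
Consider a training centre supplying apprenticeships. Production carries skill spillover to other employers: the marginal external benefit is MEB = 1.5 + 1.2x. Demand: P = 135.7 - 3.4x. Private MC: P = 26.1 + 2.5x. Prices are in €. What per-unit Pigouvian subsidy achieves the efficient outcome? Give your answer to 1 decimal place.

subsidy = €29.9 per unit

Social marginal cost = private MC − MEB = 24.6 + 1.3x.
Set SMC = demand: 24.6 + 1.3x = 135.7 - 3.4x → x* = 23.6383.
The Pigouvian subsidy equals MEB at x*: 1.5 + 1.2×23.6383 = 29.8660.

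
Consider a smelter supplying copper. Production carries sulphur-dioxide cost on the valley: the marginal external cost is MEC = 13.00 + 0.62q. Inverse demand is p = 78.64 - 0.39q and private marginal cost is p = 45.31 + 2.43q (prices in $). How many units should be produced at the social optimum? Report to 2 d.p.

Social marginal cost = private MC + MEC = 58.31 + 3.05q.
Set SMC = demand: 58.31 + 3.05q = 78.64 - 0.39q → q* = 5.9099.

q* = 5.91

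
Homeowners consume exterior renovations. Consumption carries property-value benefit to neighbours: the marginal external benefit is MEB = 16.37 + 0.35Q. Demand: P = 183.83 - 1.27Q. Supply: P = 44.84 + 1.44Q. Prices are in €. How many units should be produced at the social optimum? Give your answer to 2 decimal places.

Social marginal benefit = demand + MEB = 200.20 - 0.92Q.
Set SMB = MC: 200.20 - 0.92Q = 44.84 + 1.44Q → Q* = 65.8305.

Q* = 65.83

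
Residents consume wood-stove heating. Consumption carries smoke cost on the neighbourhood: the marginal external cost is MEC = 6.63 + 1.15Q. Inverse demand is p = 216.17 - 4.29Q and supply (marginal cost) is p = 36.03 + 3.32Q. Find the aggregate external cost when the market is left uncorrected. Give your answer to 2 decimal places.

479.14

Market equilibrium (private): 36.03 + 3.32Q = 216.17 - 4.29Q → Q_m = 23.6715.
Total external cost = ∫₀^{Q_m} (6.63 + 1.15Q) dQ = 6.63×23.6715 + ½×1.15×23.6715² = 479.1375.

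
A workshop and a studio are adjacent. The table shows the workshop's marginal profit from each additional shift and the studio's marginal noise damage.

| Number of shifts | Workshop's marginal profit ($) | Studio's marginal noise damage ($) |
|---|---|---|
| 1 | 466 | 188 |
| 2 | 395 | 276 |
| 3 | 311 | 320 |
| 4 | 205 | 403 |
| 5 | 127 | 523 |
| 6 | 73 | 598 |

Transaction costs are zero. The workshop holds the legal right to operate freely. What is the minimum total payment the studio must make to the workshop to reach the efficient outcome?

$716

Left alone the workshop would choose level 6 (marginal profit stays positive).
Efficient level: k* = 2 (marginal profit ≥ marginal noise damage through 2).
The studio must at least cover the workshop's forgone profit from cutting 6→2: 311 + 205 + 127 + 73 = 716.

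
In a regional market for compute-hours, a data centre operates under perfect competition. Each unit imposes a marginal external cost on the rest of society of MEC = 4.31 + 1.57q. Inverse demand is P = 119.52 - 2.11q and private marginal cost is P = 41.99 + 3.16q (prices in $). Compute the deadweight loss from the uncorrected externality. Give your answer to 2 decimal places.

Market equilibrium (private): 41.99 + 3.16q = 119.52 - 2.11q → q_m = 14.7116.
Social marginal cost = private MC + MEC = 46.30 + 4.73q.
Set SMC = demand: 46.30 + 4.73q = 119.52 - 2.11q → q* = 10.7047.
The welfare-loss triangle has base |q_m − q*| and height MEC(q_m) (the vertical gap between SMC and demand is zero at q* and MEC at q_m).
DWL = ½ × 4.0069 × 27.4072 = 54.9090.

DWL = $54.91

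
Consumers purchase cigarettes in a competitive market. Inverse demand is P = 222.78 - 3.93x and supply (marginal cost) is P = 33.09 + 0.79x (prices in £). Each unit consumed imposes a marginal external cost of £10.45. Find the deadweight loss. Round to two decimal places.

Market equilibrium (private): 33.09 + 0.79x = 222.78 - 3.93x → x_m = 40.1886.
Social marginal benefit = demand − MEC = 212.33 - 3.93x.
Set SMB = MC: 212.33 - 3.93x = 33.09 + 0.79x → x* = 37.9746.
The welfare-loss triangle has base |x_m − x*| and height MEC(x_m) (the vertical gap between SMB and MC is zero at x* and MEC at x_m).
DWL = ½ × 2.2140 × 10.4500 = 11.5682.

DWL = £11.57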